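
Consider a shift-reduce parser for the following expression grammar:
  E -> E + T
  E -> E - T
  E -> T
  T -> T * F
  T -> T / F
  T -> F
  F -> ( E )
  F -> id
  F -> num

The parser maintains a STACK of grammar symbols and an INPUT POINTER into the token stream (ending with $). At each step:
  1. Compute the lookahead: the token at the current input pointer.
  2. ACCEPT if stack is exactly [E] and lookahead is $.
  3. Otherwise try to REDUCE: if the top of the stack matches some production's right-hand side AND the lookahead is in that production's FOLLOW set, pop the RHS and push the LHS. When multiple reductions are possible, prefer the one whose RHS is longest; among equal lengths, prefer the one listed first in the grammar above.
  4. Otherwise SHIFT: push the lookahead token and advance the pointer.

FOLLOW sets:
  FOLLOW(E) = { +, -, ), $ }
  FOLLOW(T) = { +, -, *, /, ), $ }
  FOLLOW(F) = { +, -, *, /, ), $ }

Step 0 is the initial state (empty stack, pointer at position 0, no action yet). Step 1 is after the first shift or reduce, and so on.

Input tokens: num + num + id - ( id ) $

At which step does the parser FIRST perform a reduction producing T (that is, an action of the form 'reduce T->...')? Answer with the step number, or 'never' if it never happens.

Step 1: shift num. Stack=[num] ptr=1 lookahead=+ remaining=[+ num + id - ( id ) $]
Step 2: reduce F->num. Stack=[F] ptr=1 lookahead=+ remaining=[+ num + id - ( id ) $]
Step 3: reduce T->F. Stack=[T] ptr=1 lookahead=+ remaining=[+ num + id - ( id ) $]

Answer: 3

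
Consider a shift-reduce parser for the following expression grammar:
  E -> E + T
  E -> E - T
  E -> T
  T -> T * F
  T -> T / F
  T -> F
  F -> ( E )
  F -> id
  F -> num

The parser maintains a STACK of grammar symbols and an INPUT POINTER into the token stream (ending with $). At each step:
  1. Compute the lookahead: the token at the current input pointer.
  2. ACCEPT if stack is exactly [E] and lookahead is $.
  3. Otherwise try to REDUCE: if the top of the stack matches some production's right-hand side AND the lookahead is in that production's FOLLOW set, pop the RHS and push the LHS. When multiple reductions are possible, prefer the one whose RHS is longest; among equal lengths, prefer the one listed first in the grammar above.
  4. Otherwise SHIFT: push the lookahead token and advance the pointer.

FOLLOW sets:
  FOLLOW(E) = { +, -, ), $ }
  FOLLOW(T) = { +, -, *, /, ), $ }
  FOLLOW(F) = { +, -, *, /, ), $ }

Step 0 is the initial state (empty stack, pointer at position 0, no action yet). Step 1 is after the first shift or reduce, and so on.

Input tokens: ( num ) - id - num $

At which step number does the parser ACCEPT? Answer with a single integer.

Step 1: shift (. Stack=[(] ptr=1 lookahead=num remaining=[num ) - id - num $]
Step 2: shift num. Stack=[( num] ptr=2 lookahead=) remaining=[) - id - num $]
Step 3: reduce F->num. Stack=[( F] ptr=2 lookahead=) remaining=[) - id - num $]
Step 4: reduce T->F. Stack=[( T] ptr=2 lookahead=) remaining=[) - id - num $]
Step 5: reduce E->T. Stack=[( E] ptr=2 lookahead=) remaining=[) - id - num $]
Step 6: shift ). Stack=[( E )] ptr=3 lookahead=- remaining=[- id - num $]
Step 7: reduce F->( E ). Stack=[F] ptr=3 lookahead=- remaining=[- id - num $]
Step 8: reduce T->F. Stack=[T] ptr=3 lookahead=- remaining=[- id - num $]
Step 9: reduce E->T. Stack=[E] ptr=3 lookahead=- remaining=[- id - num $]
Step 10: shift -. Stack=[E -] ptr=4 lookahead=id remaining=[id - num $]
Step 11: shift id. Stack=[E - id] ptr=5 lookahead=- remaining=[- num $]
Step 12: reduce F->id. Stack=[E - F] ptr=5 lookahead=- remaining=[- num $]
Step 13: reduce T->F. Stack=[E - T] ptr=5 lookahead=- remaining=[- num $]
Step 14: reduce E->E - T. Stack=[E] ptr=5 lookahead=- remaining=[- num $]
Step 15: shift -. Stack=[E -] ptr=6 lookahead=num remaining=[num $]
Step 16: shift num. Stack=[E - num] ptr=7 lookahead=$ remaining=[$]
Step 17: reduce F->num. Stack=[E - F] ptr=7 lookahead=$ remaining=[$]
Step 18: reduce T->F. Stack=[E - T] ptr=7 lookahead=$ remaining=[$]
Step 19: reduce E->E - T. Stack=[E] ptr=7 lookahead=$ remaining=[$]
Step 20: accept. Stack=[E] ptr=7 lookahead=$ remaining=[$]

Answer: 20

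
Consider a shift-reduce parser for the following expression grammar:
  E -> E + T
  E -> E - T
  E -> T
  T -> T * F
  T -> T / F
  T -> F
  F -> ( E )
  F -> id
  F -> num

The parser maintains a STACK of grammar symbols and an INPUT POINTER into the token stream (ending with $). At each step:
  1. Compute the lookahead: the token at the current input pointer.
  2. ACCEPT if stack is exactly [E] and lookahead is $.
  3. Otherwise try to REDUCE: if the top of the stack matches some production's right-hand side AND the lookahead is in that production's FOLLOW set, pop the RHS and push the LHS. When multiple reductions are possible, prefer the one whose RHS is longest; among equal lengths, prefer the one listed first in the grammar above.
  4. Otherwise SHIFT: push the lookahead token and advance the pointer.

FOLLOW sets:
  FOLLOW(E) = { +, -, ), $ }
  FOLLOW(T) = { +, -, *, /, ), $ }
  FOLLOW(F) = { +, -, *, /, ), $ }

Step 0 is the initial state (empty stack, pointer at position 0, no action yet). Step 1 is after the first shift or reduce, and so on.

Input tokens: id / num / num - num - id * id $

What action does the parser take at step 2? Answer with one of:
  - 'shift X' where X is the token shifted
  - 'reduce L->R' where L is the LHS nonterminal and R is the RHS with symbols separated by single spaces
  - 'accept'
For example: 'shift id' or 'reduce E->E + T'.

Step 1: shift id. Stack=[id] ptr=1 lookahead=/ remaining=[/ num / num - num - id * id $]
Step 2: reduce F->id. Stack=[F] ptr=1 lookahead=/ remaining=[/ num / num - num - id * id $]

Answer: reduce F->id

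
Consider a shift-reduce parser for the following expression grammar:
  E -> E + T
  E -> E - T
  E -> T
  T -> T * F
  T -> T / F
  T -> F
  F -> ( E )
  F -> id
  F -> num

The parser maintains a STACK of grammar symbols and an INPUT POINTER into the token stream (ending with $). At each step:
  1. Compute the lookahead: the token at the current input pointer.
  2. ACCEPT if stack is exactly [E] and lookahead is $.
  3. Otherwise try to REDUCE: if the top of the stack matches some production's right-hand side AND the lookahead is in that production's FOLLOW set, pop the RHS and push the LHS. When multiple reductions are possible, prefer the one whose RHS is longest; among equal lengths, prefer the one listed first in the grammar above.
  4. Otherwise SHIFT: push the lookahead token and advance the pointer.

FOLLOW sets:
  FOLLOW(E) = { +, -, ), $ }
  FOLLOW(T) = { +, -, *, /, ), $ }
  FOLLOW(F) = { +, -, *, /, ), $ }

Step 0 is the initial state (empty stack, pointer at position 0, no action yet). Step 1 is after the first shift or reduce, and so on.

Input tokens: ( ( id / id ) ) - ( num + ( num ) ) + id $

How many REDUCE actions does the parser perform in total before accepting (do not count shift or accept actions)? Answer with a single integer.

Step 1: shift (. Stack=[(] ptr=1 lookahead=( remaining=[( id / id ) ) - ( num + ( num ) ) + id $]
Step 2: shift (. Stack=[( (] ptr=2 lookahead=id remaining=[id / id ) ) - ( num + ( num ) ) + id $]
Step 3: shift id. Stack=[( ( id] ptr=3 lookahead=/ remaining=[/ id ) ) - ( num + ( num ) ) + id $]
Step 4: reduce F->id. Stack=[( ( F] ptr=3 lookahead=/ remaining=[/ id ) ) - ( num + ( num ) ) + id $]
Step 5: reduce T->F. Stack=[( ( T] ptr=3 lookahead=/ remaining=[/ id ) ) - ( num + ( num ) ) + id $]
Step 6: shift /. Stack=[( ( T /] ptr=4 lookahead=id remaining=[id ) ) - ( num + ( num ) ) + id $]
Step 7: shift id. Stack=[( ( T / id] ptr=5 lookahead=) remaining=[) ) - ( num + ( num ) ) + id $]
Step 8: reduce F->id. Stack=[( ( T / F] ptr=5 lookahead=) remaining=[) ) - ( num + ( num ) ) + id $]
Step 9: reduce T->T / F. Stack=[( ( T] ptr=5 lookahead=) remaining=[) ) - ( num + ( num ) ) + id $]
Step 10: reduce E->T. Stack=[( ( E] ptr=5 lookahead=) remaining=[) ) - ( num + ( num ) ) + id $]
Step 11: shift ). Stack=[( ( E )] ptr=6 lookahead=) remaining=[) - ( num + ( num ) ) + id $]
Step 12: reduce F->( E ). Stack=[( F] ptr=6 lookahead=) remaining=[) - ( num + ( num ) ) + id $]
Step 13: reduce T->F. Stack=[( T] ptr=6 lookahead=) remaining=[) - ( num + ( num ) ) + id $]
Step 14: reduce E->T. Stack=[( E] ptr=6 lookahead=) remaining=[) - ( num + ( num ) ) + id $]
Step 15: shift ). Stack=[( E )] ptr=7 lookahead=- remaining=[- ( num + ( num ) ) + id $]
Step 16: reduce F->( E ). Stack=[F] ptr=7 lookahead=- remaining=[- ( num + ( num ) ) + id $]
Step 17: reduce T->F. Stack=[T] ptr=7 lookahead=- remaining=[- ( num + ( num ) ) + id $]
Step 18: reduce E->T. Stack=[E] ptr=7 lookahead=- remaining=[- ( num + ( num ) ) + id $]
Step 19: shift -. Stack=[E -] ptr=8 lookahead=( remaining=[( num + ( num ) ) + id $]
Step 20: shift (. Stack=[E - (] ptr=9 lookahead=num remaining=[num + ( num ) ) + id $]
Step 21: shift num. Stack=[E - ( num] ptr=10 lookahead=+ remaining=[+ ( num ) ) + id $]
Step 22: reduce F->num. Stack=[E - ( F] ptr=10 lookahead=+ remaining=[+ ( num ) ) + id $]
Step 23: reduce T->F. Stack=[E - ( T] ptr=10 lookahead=+ remaining=[+ ( num ) ) + id $]
Step 24: reduce E->T. Stack=[E - ( E] ptr=10 lookahead=+ remaining=[+ ( num ) ) + id $]
Step 25: shift +. Stack=[E - ( E +] ptr=11 lookahead=( remaining=[( num ) ) + id $]
Step 26: shift (. Stack=[E - ( E + (] ptr=12 lookahead=num remaining=[num ) ) + id $]
Step 27: shift num. Stack=[E - ( E + ( num] ptr=13 lookahead=) remaining=[) ) + id $]
Step 28: reduce F->num. Stack=[E - ( E + ( F] ptr=13 lookahead=) remaining=[) ) + id $]
Step 29: reduce T->F. Stack=[E - ( E + ( T] ptr=13 lookahead=) remaining=[) ) + id $]
Step 30: reduce E->T. Stack=[E - ( E + ( E] ptr=13 lookahead=) remaining=[) ) + id $]
Step 31: shift ). Stack=[E - ( E + ( E )] ptr=14 lookahead=) remaining=[) + id $]
Step 32: reduce F->( E ). Stack=[E - ( E + F] ptr=14 lookahead=) remaining=[) + id $]
Step 33: reduce T->F. Stack=[E - ( E + T] ptr=14 lookahead=) remaining=[) + id $]
Step 34: reduce E->E + T. Stack=[E - ( E] ptr=14 lookahead=) remaining=[) + id $]
Step 35: shift ). Stack=[E - ( E )] ptr=15 lookahead=+ remaining=[+ id $]
Step 36: reduce F->( E ). Stack=[E - F] ptr=15 lookahead=+ remaining=[+ id $]
Step 37: reduce T->F. Stack=[E - T] ptr=15 lookahead=+ remaining=[+ id $]
Step 38: reduce E->E - T. Stack=[E] ptr=15 lookahead=+ remaining=[+ id $]
Step 39: shift +. Stack=[E +] ptr=16 lookahead=id remaining=[id $]
Step 40: shift id. Stack=[E + id] ptr=17 lookahead=$ remaining=[$]
Step 41: reduce F->id. Stack=[E + F] ptr=17 lookahead=$ remaining=[$]
Step 42: reduce T->F. Stack=[E + T] ptr=17 lookahead=$ remaining=[$]
Step 43: reduce E->E + T. Stack=[E] ptr=17 lookahead=$ remaining=[$]
Step 44: accept. Stack=[E] ptr=17 lookahead=$ remaining=[$]

Answer: 26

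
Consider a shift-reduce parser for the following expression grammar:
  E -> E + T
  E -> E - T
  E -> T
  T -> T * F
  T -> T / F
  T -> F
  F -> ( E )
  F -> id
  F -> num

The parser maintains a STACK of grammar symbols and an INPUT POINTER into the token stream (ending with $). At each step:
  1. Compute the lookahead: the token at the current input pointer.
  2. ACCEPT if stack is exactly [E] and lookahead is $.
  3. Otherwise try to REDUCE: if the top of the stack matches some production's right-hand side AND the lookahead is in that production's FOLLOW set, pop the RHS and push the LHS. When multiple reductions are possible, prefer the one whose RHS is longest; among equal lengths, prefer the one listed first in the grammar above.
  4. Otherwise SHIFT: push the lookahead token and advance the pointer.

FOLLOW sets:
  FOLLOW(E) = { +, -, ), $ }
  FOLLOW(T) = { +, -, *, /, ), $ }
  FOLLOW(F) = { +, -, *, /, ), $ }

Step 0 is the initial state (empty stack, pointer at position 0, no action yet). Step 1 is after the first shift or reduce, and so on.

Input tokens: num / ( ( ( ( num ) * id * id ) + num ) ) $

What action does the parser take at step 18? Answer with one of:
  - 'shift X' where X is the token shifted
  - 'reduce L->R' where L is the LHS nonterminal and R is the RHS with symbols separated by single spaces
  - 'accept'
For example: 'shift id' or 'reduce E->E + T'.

Step 1: shift num. Stack=[num] ptr=1 lookahead=/ remaining=[/ ( ( ( ( num ) * id * id ) + num ) ) $]
Step 2: reduce F->num. Stack=[F] ptr=1 lookahead=/ remaining=[/ ( ( ( ( num ) * id * id ) + num ) ) $]
Step 3: reduce T->F. Stack=[T] ptr=1 lookahead=/ remaining=[/ ( ( ( ( num ) * id * id ) + num ) ) $]
Step 4: shift /. Stack=[T /] ptr=2 lookahead=( remaining=[( ( ( ( num ) * id * id ) + num ) ) $]
Step 5: shift (. Stack=[T / (] ptr=3 lookahead=( remaining=[( ( ( num ) * id * id ) + num ) ) $]
Step 6: shift (. Stack=[T / ( (] ptr=4 lookahead=( remaining=[( ( num ) * id * id ) + num ) ) $]
Step 7: shift (. Stack=[T / ( ( (] ptr=5 lookahead=( remaining=[( num ) * id * id ) + num ) ) $]
Step 8: shift (. Stack=[T / ( ( ( (] ptr=6 lookahead=num remaining=[num ) * id * id ) + num ) ) $]
Step 9: shift num. Stack=[T / ( ( ( ( num] ptr=7 lookahead=) remaining=[) * id * id ) + num ) ) $]
Step 10: reduce F->num. Stack=[T / ( ( ( ( F] ptr=7 lookahead=) remaining=[) * id * id ) + num ) ) $]
Step 11: reduce T->F. Stack=[T / ( ( ( ( T] ptr=7 lookahead=) remaining=[) * id * id ) + num ) ) $]
Step 12: reduce E->T. Stack=[T / ( ( ( ( E] ptr=7 lookahead=) remaining=[) * id * id ) + num ) ) $]
Step 13: shift ). Stack=[T / ( ( ( ( E )] ptr=8 lookahead=* remaining=[* id * id ) + num ) ) $]
Step 14: reduce F->( E ). Stack=[T / ( ( ( F] ptr=8 lookahead=* remaining=[* id * id ) + num ) ) $]
Step 15: reduce T->F. Stack=[T / ( ( ( T] ptr=8 lookahead=* remaining=[* id * id ) + num ) ) $]
Step 16: shift *. Stack=[T / ( ( ( T *] ptr=9 lookahead=id remaining=[id * id ) + num ) ) $]
Step 17: shift id. Stack=[T / ( ( ( T * id] ptr=10 lookahead=* remaining=[* id ) + num ) ) $]
Step 18: reduce F->id. Stack=[T / ( ( ( T * F] ptr=10 lookahead=* remaining=[* id ) + num ) ) $]

Answer: reduce F->id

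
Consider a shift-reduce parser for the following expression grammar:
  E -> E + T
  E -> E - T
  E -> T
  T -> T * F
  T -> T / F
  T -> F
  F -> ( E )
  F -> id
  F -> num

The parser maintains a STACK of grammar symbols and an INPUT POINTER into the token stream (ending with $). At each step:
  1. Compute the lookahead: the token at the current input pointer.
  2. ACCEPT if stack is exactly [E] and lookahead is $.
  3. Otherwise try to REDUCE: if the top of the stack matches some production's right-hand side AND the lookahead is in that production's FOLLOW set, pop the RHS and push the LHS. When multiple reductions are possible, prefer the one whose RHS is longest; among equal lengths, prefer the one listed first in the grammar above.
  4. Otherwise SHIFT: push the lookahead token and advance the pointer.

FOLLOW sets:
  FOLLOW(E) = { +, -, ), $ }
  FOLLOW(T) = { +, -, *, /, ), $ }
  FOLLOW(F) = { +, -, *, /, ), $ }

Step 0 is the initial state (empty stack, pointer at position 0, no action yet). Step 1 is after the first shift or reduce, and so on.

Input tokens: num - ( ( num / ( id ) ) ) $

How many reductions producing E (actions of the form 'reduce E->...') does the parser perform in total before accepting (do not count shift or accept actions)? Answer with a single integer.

Answer: 5

Derivation:
Step 1: shift num. Stack=[num] ptr=1 lookahead=- remaining=[- ( ( num / ( id ) ) ) $]
Step 2: reduce F->num. Stack=[F] ptr=1 lookahead=- remaining=[- ( ( num / ( id ) ) ) $]
Step 3: reduce T->F. Stack=[T] ptr=1 lookahead=- remaining=[- ( ( num / ( id ) ) ) $]
Step 4: reduce E->T. Stack=[E] ptr=1 lookahead=- remaining=[- ( ( num / ( id ) ) ) $]
Step 5: shift -. Stack=[E -] ptr=2 lookahead=( remaining=[( ( num / ( id ) ) ) $]
Step 6: shift (. Stack=[E - (] ptr=3 lookahead=( remaining=[( num / ( id ) ) ) $]
Step 7: shift (. Stack=[E - ( (] ptr=4 lookahead=num remaining=[num / ( id ) ) ) $]
Step 8: shift num. Stack=[E - ( ( num] ptr=5 lookahead=/ remaining=[/ ( id ) ) ) $]
Step 9: reduce F->num. Stack=[E - ( ( F] ptr=5 lookahead=/ remaining=[/ ( id ) ) ) $]
Step 10: reduce T->F. Stack=[E - ( ( T] ptr=5 lookahead=/ remaining=[/ ( id ) ) ) $]
Step 11: shift /. Stack=[E - ( ( T /] ptr=6 lookahead=( remaining=[( id ) ) ) $]
Step 12: shift (. Stack=[E - ( ( T / (] ptr=7 lookahead=id remaining=[id ) ) ) $]
Step 13: shift id. Stack=[E - ( ( T / ( id] ptr=8 lookahead=) remaining=[) ) ) $]
Step 14: reduce F->id. Stack=[E - ( ( T / ( F] ptr=8 lookahead=) remaining=[) ) ) $]
Step 15: reduce T->F. Stack=[E - ( ( T / ( T] ptr=8 lookahead=) remaining=[) ) ) $]
Step 16: reduce E->T. Stack=[E - ( ( T / ( E] ptr=8 lookahead=) remaining=[) ) ) $]
Step 17: shift ). Stack=[E - ( ( T / ( E )] ptr=9 lookahead=) remaining=[) ) $]
Step 18: reduce F->( E ). Stack=[E - ( ( T / F] ptr=9 lookahead=) remaining=[) ) $]
Step 19: reduce T->T / F. Stack=[E - ( ( T] ptr=9 lookahead=) remaining=[) ) $]
Step 20: reduce E->T. Stack=[E - ( ( E] ptr=9 lookahead=) remaining=[) ) $]
Step 21: shift ). Stack=[E - ( ( E )] ptr=10 lookahead=) remaining=[) $]
Step 22: reduce F->( E ). Stack=[E - ( F] ptr=10 lookahead=) remaining=[) $]
Step 23: reduce T->F. Stack=[E - ( T] ptr=10 lookahead=) remaining=[) $]
Step 24: reduce E->T. Stack=[E - ( E] ptr=10 lookahead=) remaining=[) $]
Step 25: shift ). Stack=[E - ( E )] ptr=11 lookahead=$ remaining=[$]
Step 26: reduce F->( E ). Stack=[E - F] ptr=11 lookahead=$ remaining=[$]
Step 27: reduce T->F. Stack=[E - T] ptr=11 lookahead=$ remaining=[$]
Step 28: reduce E->E - T. Stack=[E] ptr=11 lookahead=$ remaining=[$]
Step 29: accept. Stack=[E] ptr=11 lookahead=$ remaining=[$]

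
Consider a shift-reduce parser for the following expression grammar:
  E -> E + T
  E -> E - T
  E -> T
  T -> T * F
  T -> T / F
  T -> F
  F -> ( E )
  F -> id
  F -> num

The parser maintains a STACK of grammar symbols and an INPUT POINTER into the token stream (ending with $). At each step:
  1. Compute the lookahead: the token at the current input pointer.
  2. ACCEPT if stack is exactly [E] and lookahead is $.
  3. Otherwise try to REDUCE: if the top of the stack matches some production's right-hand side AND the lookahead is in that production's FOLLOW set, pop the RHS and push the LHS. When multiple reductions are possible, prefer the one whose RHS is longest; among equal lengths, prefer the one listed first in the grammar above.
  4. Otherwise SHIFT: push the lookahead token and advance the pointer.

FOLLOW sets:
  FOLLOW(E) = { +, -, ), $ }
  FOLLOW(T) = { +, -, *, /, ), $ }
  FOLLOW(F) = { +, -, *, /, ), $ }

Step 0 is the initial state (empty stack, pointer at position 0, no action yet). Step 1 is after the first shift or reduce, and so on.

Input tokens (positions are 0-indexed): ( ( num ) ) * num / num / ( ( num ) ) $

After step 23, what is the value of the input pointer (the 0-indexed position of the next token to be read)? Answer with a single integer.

Step 1: shift (. Stack=[(] ptr=1 lookahead=( remaining=[( num ) ) * num / num / ( ( num ) ) $]
Step 2: shift (. Stack=[( (] ptr=2 lookahead=num remaining=[num ) ) * num / num / ( ( num ) ) $]
Step 3: shift num. Stack=[( ( num] ptr=3 lookahead=) remaining=[) ) * num / num / ( ( num ) ) $]
Step 4: reduce F->num. Stack=[( ( F] ptr=3 lookahead=) remaining=[) ) * num / num / ( ( num ) ) $]
Step 5: reduce T->F. Stack=[( ( T] ptr=3 lookahead=) remaining=[) ) * num / num / ( ( num ) ) $]
Step 6: reduce E->T. Stack=[( ( E] ptr=3 lookahead=) remaining=[) ) * num / num / ( ( num ) ) $]
Step 7: shift ). Stack=[( ( E )] ptr=4 lookahead=) remaining=[) * num / num / ( ( num ) ) $]
Step 8: reduce F->( E ). Stack=[( F] ptr=4 lookahead=) remaining=[) * num / num / ( ( num ) ) $]
Step 9: reduce T->F. Stack=[( T] ptr=4 lookahead=) remaining=[) * num / num / ( ( num ) ) $]
Step 10: reduce E->T. Stack=[( E] ptr=4 lookahead=) remaining=[) * num / num / ( ( num ) ) $]
Step 11: shift ). Stack=[( E )] ptr=5 lookahead=* remaining=[* num / num / ( ( num ) ) $]
Step 12: reduce F->( E ). Stack=[F] ptr=5 lookahead=* remaining=[* num / num / ( ( num ) ) $]
Step 13: reduce T->F. Stack=[T] ptr=5 lookahead=* remaining=[* num / num / ( ( num ) ) $]
Step 14: shift *. Stack=[T *] ptr=6 lookahead=num remaining=[num / num / ( ( num ) ) $]
Step 15: shift num. Stack=[T * num] ptr=7 lookahead=/ remaining=[/ num / ( ( num ) ) $]
Step 16: reduce F->num. Stack=[T * F] ptr=7 lookahead=/ remaining=[/ num / ( ( num ) ) $]
Step 17: reduce T->T * F. Stack=[T] ptr=7 lookahead=/ remaining=[/ num / ( ( num ) ) $]
Step 18: shift /. Stack=[T /] ptr=8 lookahead=num remaining=[num / ( ( num ) ) $]
Step 19: shift num. Stack=[T / num] ptr=9 lookahead=/ remaining=[/ ( ( num ) ) $]
Step 20: reduce F->num. Stack=[T / F] ptr=9 lookahead=/ remaining=[/ ( ( num ) ) $]
Step 21: reduce T->T / F. Stack=[T] ptr=9 lookahead=/ remaining=[/ ( ( num ) ) $]
Step 22: shift /. Stack=[T /] ptr=10 lookahead=( remaining=[( ( num ) ) $]
Step 23: shift (. Stack=[T / (] ptr=11 lookahead=( remaining=[( num ) ) $]

Answer: 11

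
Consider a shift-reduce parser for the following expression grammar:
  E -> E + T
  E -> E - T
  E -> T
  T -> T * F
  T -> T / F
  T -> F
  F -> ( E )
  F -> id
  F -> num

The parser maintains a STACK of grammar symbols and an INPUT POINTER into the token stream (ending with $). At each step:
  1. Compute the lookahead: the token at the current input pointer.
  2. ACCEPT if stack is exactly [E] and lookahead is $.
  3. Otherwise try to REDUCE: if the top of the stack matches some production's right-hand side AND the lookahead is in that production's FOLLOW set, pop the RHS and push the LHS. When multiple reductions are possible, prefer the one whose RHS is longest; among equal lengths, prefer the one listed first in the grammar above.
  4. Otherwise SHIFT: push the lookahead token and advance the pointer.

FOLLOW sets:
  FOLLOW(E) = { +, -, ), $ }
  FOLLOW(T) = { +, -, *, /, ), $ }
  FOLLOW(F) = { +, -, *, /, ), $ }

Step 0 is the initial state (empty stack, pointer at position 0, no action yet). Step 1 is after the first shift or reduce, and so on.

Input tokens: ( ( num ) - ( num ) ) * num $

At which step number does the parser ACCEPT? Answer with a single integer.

Answer: 29

Derivation:
Step 1: shift (. Stack=[(] ptr=1 lookahead=( remaining=[( num ) - ( num ) ) * num $]
Step 2: shift (. Stack=[( (] ptr=2 lookahead=num remaining=[num ) - ( num ) ) * num $]
Step 3: shift num. Stack=[( ( num] ptr=3 lookahead=) remaining=[) - ( num ) ) * num $]
Step 4: reduce F->num. Stack=[( ( F] ptr=3 lookahead=) remaining=[) - ( num ) ) * num $]
Step 5: reduce T->F. Stack=[( ( T] ptr=3 lookahead=) remaining=[) - ( num ) ) * num $]
Step 6: reduce E->T. Stack=[( ( E] ptr=3 lookahead=) remaining=[) - ( num ) ) * num $]
Step 7: shift ). Stack=[( ( E )] ptr=4 lookahead=- remaining=[- ( num ) ) * num $]
Step 8: reduce F->( E ). Stack=[( F] ptr=4 lookahead=- remaining=[- ( num ) ) * num $]
Step 9: reduce T->F. Stack=[( T] ptr=4 lookahead=- remaining=[- ( num ) ) * num $]
Step 10: reduce E->T. Stack=[( E] ptr=4 lookahead=- remaining=[- ( num ) ) * num $]
Step 11: shift -. Stack=[( E -] ptr=5 lookahead=( remaining=[( num ) ) * num $]
Step 12: shift (. Stack=[( E - (] ptr=6 lookahead=num remaining=[num ) ) * num $]
Step 13: shift num. Stack=[( E - ( num] ptr=7 lookahead=) remaining=[) ) * num $]
Step 14: reduce F->num. Stack=[( E - ( F] ptr=7 lookahead=) remaining=[) ) * num $]
Step 15: reduce T->F. Stack=[( E - ( T] ptr=7 lookahead=) remaining=[) ) * num $]
Step 16: reduce E->T. Stack=[( E - ( E] ptr=7 lookahead=) remaining=[) ) * num $]
Step 17: shift ). Stack=[( E - ( E )] ptr=8 lookahead=) remaining=[) * num $]
Step 18: reduce F->( E ). Stack=[( E - F] ptr=8 lookahead=) remaining=[) * num $]
Step 19: reduce T->F. Stack=[( E - T] ptr=8 lookahead=) remaining=[) * num $]
Step 20: reduce E->E - T. Stack=[( E] ptr=8 lookahead=) remaining=[) * num $]
Step 21: shift ). Stack=[( E )] ptr=9 lookahead=* remaining=[* num $]
Step 22: reduce F->( E ). Stack=[F] ptr=9 lookahead=* remaining=[* num $]
Step 23: reduce T->F. Stack=[T] ptr=9 lookahead=* remaining=[* num $]
Step 24: shift *. Stack=[T *] ptr=10 lookahead=num remaining=[num $]
Step 25: shift num. Stack=[T * num] ptr=11 lookahead=$ remaining=[$]
Step 26: reduce F->num. Stack=[T * F] ptr=11 lookahead=$ remaining=[$]
Step 27: reduce T->T * F. Stack=[T] ptr=11 lookahead=$ remaining=[$]
Step 28: reduce E->T. Stack=[E] ptr=11 lookahead=$ remaining=[$]
Step 29: accept. Stack=[E] ptr=11 lookahead=$ remaining=[$]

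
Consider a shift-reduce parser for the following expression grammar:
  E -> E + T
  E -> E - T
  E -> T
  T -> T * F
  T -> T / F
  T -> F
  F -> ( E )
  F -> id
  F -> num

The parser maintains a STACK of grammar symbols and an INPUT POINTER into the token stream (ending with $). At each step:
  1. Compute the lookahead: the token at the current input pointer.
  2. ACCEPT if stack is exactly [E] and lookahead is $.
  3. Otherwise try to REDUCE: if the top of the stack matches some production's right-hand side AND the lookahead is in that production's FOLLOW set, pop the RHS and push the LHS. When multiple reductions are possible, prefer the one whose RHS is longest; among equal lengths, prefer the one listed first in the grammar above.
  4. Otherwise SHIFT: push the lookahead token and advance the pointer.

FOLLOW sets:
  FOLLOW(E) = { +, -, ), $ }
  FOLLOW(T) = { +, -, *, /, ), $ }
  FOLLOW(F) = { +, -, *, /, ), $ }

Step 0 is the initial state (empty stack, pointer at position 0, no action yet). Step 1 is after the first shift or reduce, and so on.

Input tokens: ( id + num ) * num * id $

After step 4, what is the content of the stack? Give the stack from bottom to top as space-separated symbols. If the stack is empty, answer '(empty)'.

Answer: ( T

Derivation:
Step 1: shift (. Stack=[(] ptr=1 lookahead=id remaining=[id + num ) * num * id $]
Step 2: shift id. Stack=[( id] ptr=2 lookahead=+ remaining=[+ num ) * num * id $]
Step 3: reduce F->id. Stack=[( F] ptr=2 lookahead=+ remaining=[+ num ) * num * id $]
Step 4: reduce T->F. Stack=[( T] ptr=2 lookahead=+ remaining=[+ num ) * num * id $]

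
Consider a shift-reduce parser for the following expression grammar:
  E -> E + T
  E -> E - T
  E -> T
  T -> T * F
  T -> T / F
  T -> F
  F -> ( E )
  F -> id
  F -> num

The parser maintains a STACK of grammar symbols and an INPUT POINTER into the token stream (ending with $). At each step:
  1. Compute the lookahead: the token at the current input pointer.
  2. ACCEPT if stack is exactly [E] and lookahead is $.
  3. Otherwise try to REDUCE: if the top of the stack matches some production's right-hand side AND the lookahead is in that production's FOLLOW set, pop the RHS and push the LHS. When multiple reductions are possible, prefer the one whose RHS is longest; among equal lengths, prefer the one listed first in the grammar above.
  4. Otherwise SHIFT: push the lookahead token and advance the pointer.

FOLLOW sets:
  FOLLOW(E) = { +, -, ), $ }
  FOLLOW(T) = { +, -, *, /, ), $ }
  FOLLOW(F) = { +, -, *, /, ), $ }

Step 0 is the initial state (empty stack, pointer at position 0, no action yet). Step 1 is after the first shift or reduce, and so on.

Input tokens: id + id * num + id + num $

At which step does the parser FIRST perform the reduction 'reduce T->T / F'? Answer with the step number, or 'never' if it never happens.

Step 1: shift id. Stack=[id] ptr=1 lookahead=+ remaining=[+ id * num + id + num $]
Step 2: reduce F->id. Stack=[F] ptr=1 lookahead=+ remaining=[+ id * num + id + num $]
Step 3: reduce T->F. Stack=[T] ptr=1 lookahead=+ remaining=[+ id * num + id + num $]
Step 4: reduce E->T. Stack=[E] ptr=1 lookahead=+ remaining=[+ id * num + id + num $]
Step 5: shift +. Stack=[E +] ptr=2 lookahead=id remaining=[id * num + id + num $]
Step 6: shift id. Stack=[E + id] ptr=3 lookahead=* remaining=[* num + id + num $]
Step 7: reduce F->id. Stack=[E + F] ptr=3 lookahead=* remaining=[* num + id + num $]
Step 8: reduce T->F. Stack=[E + T] ptr=3 lookahead=* remaining=[* num + id + num $]
Step 9: shift *. Stack=[E + T *] ptr=4 lookahead=num remaining=[num + id + num $]
Step 10: shift num. Stack=[E + T * num] ptr=5 lookahead=+ remaining=[+ id + num $]
Step 11: reduce F->num. Stack=[E + T * F] ptr=5 lookahead=+ remaining=[+ id + num $]
Step 12: reduce T->T * F. Stack=[E + T] ptr=5 lookahead=+ remaining=[+ id + num $]
Step 13: reduce E->E + T. Stack=[E] ptr=5 lookahead=+ remaining=[+ id + num $]
Step 14: shift +. Stack=[E +] ptr=6 lookahead=id remaining=[id + num $]
Step 15: shift id. Stack=[E + id] ptr=7 lookahead=+ remaining=[+ num $]
Step 16: reduce F->id. Stack=[E + F] ptr=7 lookahead=+ remaining=[+ num $]
Step 17: reduce T->F. Stack=[E + T] ptr=7 lookahead=+ remaining=[+ num $]
Step 18: reduce E->E + T. Stack=[E] ptr=7 lookahead=+ remaining=[+ num $]
Step 19: shift +. Stack=[E +] ptr=8 lookahead=num remaining=[num $]
Step 20: shift num. Stack=[E + num] ptr=9 lookahead=$ remaining=[$]
Step 21: reduce F->num. Stack=[E + F] ptr=9 lookahead=$ remaining=[$]
Step 22: reduce T->F. Stack=[E + T] ptr=9 lookahead=$ remaining=[$]
Step 23: reduce E->E + T. Stack=[E] ptr=9 lookahead=$ remaining=[$]
Step 24: accept. Stack=[E] ptr=9 lookahead=$ remaining=[$]

Answer: never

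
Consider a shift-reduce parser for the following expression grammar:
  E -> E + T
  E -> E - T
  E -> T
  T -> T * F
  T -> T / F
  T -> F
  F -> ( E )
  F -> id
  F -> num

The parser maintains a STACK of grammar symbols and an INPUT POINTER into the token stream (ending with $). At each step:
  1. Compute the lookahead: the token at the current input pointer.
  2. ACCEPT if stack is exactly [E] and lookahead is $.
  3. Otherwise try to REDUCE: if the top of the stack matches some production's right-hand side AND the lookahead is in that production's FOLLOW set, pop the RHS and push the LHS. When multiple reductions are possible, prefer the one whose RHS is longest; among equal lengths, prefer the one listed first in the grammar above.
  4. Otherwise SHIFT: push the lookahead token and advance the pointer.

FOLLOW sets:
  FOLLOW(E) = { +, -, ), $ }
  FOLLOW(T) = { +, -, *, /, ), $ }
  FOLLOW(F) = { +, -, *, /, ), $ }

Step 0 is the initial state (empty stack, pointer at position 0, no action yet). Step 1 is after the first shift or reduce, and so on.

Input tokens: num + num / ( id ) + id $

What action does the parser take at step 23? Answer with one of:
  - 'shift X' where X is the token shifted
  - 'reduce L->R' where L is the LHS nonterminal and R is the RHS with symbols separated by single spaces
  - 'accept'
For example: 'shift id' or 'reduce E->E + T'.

Answer: reduce E->E + T

Derivation:
Step 1: shift num. Stack=[num] ptr=1 lookahead=+ remaining=[+ num / ( id ) + id $]
Step 2: reduce F->num. Stack=[F] ptr=1 lookahead=+ remaining=[+ num / ( id ) + id $]
Step 3: reduce T->F. Stack=[T] ptr=1 lookahead=+ remaining=[+ num / ( id ) + id $]
Step 4: reduce E->T. Stack=[E] ptr=1 lookahead=+ remaining=[+ num / ( id ) + id $]
Step 5: shift +. Stack=[E +] ptr=2 lookahead=num remaining=[num / ( id ) + id $]
Step 6: shift num. Stack=[E + num] ptr=3 lookahead=/ remaining=[/ ( id ) + id $]
Step 7: reduce F->num. Stack=[E + F] ptr=3 lookahead=/ remaining=[/ ( id ) + id $]
Step 8: reduce T->F. Stack=[E + T] ptr=3 lookahead=/ remaining=[/ ( id ) + id $]
Step 9: shift /. Stack=[E + T /] ptr=4 lookahead=( remaining=[( id ) + id $]
Step 10: shift (. Stack=[E + T / (] ptr=5 lookahead=id remaining=[id ) + id $]
Step 11: shift id. Stack=[E + T / ( id] ptr=6 lookahead=) remaining=[) + id $]
Step 12: reduce F->id. Stack=[E + T / ( F] ptr=6 lookahead=) remaining=[) + id $]
Step 13: reduce T->F. Stack=[E + T / ( T] ptr=6 lookahead=) remaining=[) + id $]
Step 14: reduce E->T. Stack=[E + T / ( E] ptr=6 lookahead=) remaining=[) + id $]
Step 15: shift ). Stack=[E + T / ( E )] ptr=7 lookahead=+ remaining=[+ id $]
Step 16: reduce F->( E ). Stack=[E + T / F] ptr=7 lookahead=+ remaining=[+ id $]
Step 17: reduce T->T / F. Stack=[E + T] ptr=7 lookahead=+ remaining=[+ id $]
Step 18: reduce E->E + T. Stack=[E] ptr=7 lookahead=+ remaining=[+ id $]
Step 19: shift +. Stack=[E +] ptr=8 lookahead=id remaining=[id $]
Step 20: shift id. Stack=[E + id] ptr=9 lookahead=$ remaining=[$]
Step 21: reduce F->id. Stack=[E + F] ptr=9 lookahead=$ remaining=[$]
Step 22: reduce T->F. Stack=[E + T] ptr=9 lookahead=$ remaining=[$]
Step 23: reduce E->E + T. Stack=[E] ptr=9 lookahead=$ remaining=[$]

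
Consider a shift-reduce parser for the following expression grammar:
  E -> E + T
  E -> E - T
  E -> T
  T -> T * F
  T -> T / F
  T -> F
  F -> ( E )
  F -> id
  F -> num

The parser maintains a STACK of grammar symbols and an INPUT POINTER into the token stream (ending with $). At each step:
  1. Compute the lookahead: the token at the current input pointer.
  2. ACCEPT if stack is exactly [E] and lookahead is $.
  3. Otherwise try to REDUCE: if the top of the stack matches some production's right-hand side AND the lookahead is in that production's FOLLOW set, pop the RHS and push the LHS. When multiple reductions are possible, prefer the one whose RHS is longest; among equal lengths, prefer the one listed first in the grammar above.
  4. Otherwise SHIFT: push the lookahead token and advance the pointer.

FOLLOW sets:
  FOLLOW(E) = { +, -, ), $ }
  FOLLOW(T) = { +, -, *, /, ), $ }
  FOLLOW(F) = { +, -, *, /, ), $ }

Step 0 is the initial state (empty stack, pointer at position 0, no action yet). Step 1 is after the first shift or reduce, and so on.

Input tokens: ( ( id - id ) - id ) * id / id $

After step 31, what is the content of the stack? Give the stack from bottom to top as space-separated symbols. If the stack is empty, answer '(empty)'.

Step 1: shift (. Stack=[(] ptr=1 lookahead=( remaining=[( id - id ) - id ) * id / id $]
Step 2: shift (. Stack=[( (] ptr=2 lookahead=id remaining=[id - id ) - id ) * id / id $]
Step 3: shift id. Stack=[( ( id] ptr=3 lookahead=- remaining=[- id ) - id ) * id / id $]
Step 4: reduce F->id. Stack=[( ( F] ptr=3 lookahead=- remaining=[- id ) - id ) * id / id $]
Step 5: reduce T->F. Stack=[( ( T] ptr=3 lookahead=- remaining=[- id ) - id ) * id / id $]
Step 6: reduce E->T. Stack=[( ( E] ptr=3 lookahead=- remaining=[- id ) - id ) * id / id $]
Step 7: shift -. Stack=[( ( E -] ptr=4 lookahead=id remaining=[id ) - id ) * id / id $]
Step 8: shift id. Stack=[( ( E - id] ptr=5 lookahead=) remaining=[) - id ) * id / id $]
Step 9: reduce F->id. Stack=[( ( E - F] ptr=5 lookahead=) remaining=[) - id ) * id / id $]
Step 10: reduce T->F. Stack=[( ( E - T] ptr=5 lookahead=) remaining=[) - id ) * id / id $]
Step 11: reduce E->E - T. Stack=[( ( E] ptr=5 lookahead=) remaining=[) - id ) * id / id $]
Step 12: shift ). Stack=[( ( E )] ptr=6 lookahead=- remaining=[- id ) * id / id $]
Step 13: reduce F->( E ). Stack=[( F] ptr=6 lookahead=- remaining=[- id ) * id / id $]
Step 14: reduce T->F. Stack=[( T] ptr=6 lookahead=- remaining=[- id ) * id / id $]
Step 15: reduce E->T. Stack=[( E] ptr=6 lookahead=- remaining=[- id ) * id / id $]
Step 16: shift -. Stack=[( E -] ptr=7 lookahead=id remaining=[id ) * id / id $]
Step 17: shift id. Stack=[( E - id] ptr=8 lookahead=) remaining=[) * id / id $]
Step 18: reduce F->id. Stack=[( E - F] ptr=8 lookahead=) remaining=[) * id / id $]
Step 19: reduce T->F. Stack=[( E - T] ptr=8 lookahead=) remaining=[) * id / id $]
Step 20: reduce E->E - T. Stack=[( E] ptr=8 lookahead=) remaining=[) * id / id $]
Step 21: shift ). Stack=[( E )] ptr=9 lookahead=* remaining=[* id / id $]
Step 22: reduce F->( E ). Stack=[F] ptr=9 lookahead=* remaining=[* id / id $]
Step 23: reduce T->F. Stack=[T] ptr=9 lookahead=* remaining=[* id / id $]
Step 24: shift *. Stack=[T *] ptr=10 lookahead=id remaining=[id / id $]
Step 25: shift id. Stack=[T * id] ptr=11 lookahead=/ remaining=[/ id $]
Step 26: reduce F->id. Stack=[T * F] ptr=11 lookahead=/ remaining=[/ id $]
Step 27: reduce T->T * F. Stack=[T] ptr=11 lookahead=/ remaining=[/ id $]
Step 28: shift /. Stack=[T /] ptr=12 lookahead=id remaining=[id $]
Step 29: shift id. Stack=[T / id] ptr=13 lookahead=$ remaining=[$]
Step 30: reduce F->id. Stack=[T / F] ptr=13 lookahead=$ remaining=[$]
Step 31: reduce T->T / F. Stack=[T] ptr=13 lookahead=$ remaining=[$]

Answer: T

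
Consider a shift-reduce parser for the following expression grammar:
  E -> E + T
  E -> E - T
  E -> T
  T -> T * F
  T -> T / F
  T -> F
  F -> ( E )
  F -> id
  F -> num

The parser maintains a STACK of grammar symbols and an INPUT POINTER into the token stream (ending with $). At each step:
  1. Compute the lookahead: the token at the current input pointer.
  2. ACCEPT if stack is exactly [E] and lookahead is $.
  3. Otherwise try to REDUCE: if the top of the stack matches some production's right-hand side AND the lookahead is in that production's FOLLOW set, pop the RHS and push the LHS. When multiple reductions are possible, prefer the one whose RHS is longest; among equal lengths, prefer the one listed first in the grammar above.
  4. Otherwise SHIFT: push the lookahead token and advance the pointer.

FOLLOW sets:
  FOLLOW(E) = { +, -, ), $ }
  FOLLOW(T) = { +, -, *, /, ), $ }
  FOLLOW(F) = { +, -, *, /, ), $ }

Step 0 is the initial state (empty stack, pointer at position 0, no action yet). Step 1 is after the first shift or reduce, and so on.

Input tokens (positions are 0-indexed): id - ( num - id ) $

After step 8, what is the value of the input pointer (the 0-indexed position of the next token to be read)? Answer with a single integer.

Step 1: shift id. Stack=[id] ptr=1 lookahead=- remaining=[- ( num - id ) $]
Step 2: reduce F->id. Stack=[F] ptr=1 lookahead=- remaining=[- ( num - id ) $]
Step 3: reduce T->F. Stack=[T] ptr=1 lookahead=- remaining=[- ( num - id ) $]
Step 4: reduce E->T. Stack=[E] ptr=1 lookahead=- remaining=[- ( num - id ) $]
Step 5: shift -. Stack=[E -] ptr=2 lookahead=( remaining=[( num - id ) $]
Step 6: shift (. Stack=[E - (] ptr=3 lookahead=num remaining=[num - id ) $]
Step 7: shift num. Stack=[E - ( num] ptr=4 lookahead=- remaining=[- id ) $]
Step 8: reduce F->num. Stack=[E - ( F] ptr=4 lookahead=- remaining=[- id ) $]

Answer: 4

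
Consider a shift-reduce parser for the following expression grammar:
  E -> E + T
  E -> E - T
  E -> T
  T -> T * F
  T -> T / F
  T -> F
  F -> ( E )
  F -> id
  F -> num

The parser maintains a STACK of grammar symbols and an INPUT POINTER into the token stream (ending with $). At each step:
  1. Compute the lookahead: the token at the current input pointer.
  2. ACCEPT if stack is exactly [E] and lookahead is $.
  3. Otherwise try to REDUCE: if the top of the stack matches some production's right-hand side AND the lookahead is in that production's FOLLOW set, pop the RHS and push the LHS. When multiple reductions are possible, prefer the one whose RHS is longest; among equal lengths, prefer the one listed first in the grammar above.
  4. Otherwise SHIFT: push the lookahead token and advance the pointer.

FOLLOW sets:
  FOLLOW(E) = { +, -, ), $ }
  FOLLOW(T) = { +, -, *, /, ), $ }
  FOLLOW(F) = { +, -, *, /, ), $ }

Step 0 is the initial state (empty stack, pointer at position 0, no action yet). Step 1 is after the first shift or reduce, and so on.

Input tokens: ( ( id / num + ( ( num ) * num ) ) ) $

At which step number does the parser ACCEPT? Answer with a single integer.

Answer: 38

Derivation:
Step 1: shift (. Stack=[(] ptr=1 lookahead=( remaining=[( id / num + ( ( num ) * num ) ) ) $]
Step 2: shift (. Stack=[( (] ptr=2 lookahead=id remaining=[id / num + ( ( num ) * num ) ) ) $]
Step 3: shift id. Stack=[( ( id] ptr=3 lookahead=/ remaining=[/ num + ( ( num ) * num ) ) ) $]
Step 4: reduce F->id. Stack=[( ( F] ptr=3 lookahead=/ remaining=[/ num + ( ( num ) * num ) ) ) $]
Step 5: reduce T->F. Stack=[( ( T] ptr=3 lookahead=/ remaining=[/ num + ( ( num ) * num ) ) ) $]
Step 6: shift /. Stack=[( ( T /] ptr=4 lookahead=num remaining=[num + ( ( num ) * num ) ) ) $]
Step 7: shift num. Stack=[( ( T / num] ptr=5 lookahead=+ remaining=[+ ( ( num ) * num ) ) ) $]
Step 8: reduce F->num. Stack=[( ( T / F] ptr=5 lookahead=+ remaining=[+ ( ( num ) * num ) ) ) $]
Step 9: reduce T->T / F. Stack=[( ( T] ptr=5 lookahead=+ remaining=[+ ( ( num ) * num ) ) ) $]
Step 10: reduce E->T. Stack=[( ( E] ptr=5 lookahead=+ remaining=[+ ( ( num ) * num ) ) ) $]
Step 11: shift +. Stack=[( ( E +] ptr=6 lookahead=( remaining=[( ( num ) * num ) ) ) $]
Step 12: shift (. Stack=[( ( E + (] ptr=7 lookahead=( remaining=[( num ) * num ) ) ) $]
Step 13: shift (. Stack=[( ( E + ( (] ptr=8 lookahead=num remaining=[num ) * num ) ) ) $]
Step 14: shift num. Stack=[( ( E + ( ( num] ptr=9 lookahead=) remaining=[) * num ) ) ) $]
Step 15: reduce F->num. Stack=[( ( E + ( ( F] ptr=9 lookahead=) remaining=[) * num ) ) ) $]
Step 16: reduce T->F. Stack=[( ( E + ( ( T] ptr=9 lookahead=) remaining=[) * num ) ) ) $]
Step 17: reduce E->T. Stack=[( ( E + ( ( E] ptr=9 lookahead=) remaining=[) * num ) ) ) $]
Step 18: shift ). Stack=[( ( E + ( ( E )] ptr=10 lookahead=* remaining=[* num ) ) ) $]
Step 19: reduce F->( E ). Stack=[( ( E + ( F] ptr=10 lookahead=* remaining=[* num ) ) ) $]
Step 20: reduce T->F. Stack=[( ( E + ( T] ptr=10 lookahead=* remaining=[* num ) ) ) $]
Step 21: shift *. Stack=[( ( E + ( T *] ptr=11 lookahead=num remaining=[num ) ) ) $]
Step 22: shift num. Stack=[( ( E + ( T * num] ptr=12 lookahead=) remaining=[) ) ) $]
Step 23: reduce F->num. Stack=[( ( E + ( T * F] ptr=12 lookahead=) remaining=[) ) ) $]
Step 24: reduce T->T * F. Stack=[( ( E + ( T] ptr=12 lookahead=) remaining=[) ) ) $]
Step 25: reduce E->T. Stack=[( ( E + ( E] ptr=12 lookahead=) remaining=[) ) ) $]
Step 26: shift ). Stack=[( ( E + ( E )] ptr=13 lookahead=) remaining=[) ) $]
Step 27: reduce F->( E ). Stack=[( ( E + F] ptr=13 lookahead=) remaining=[) ) $]
Step 28: reduce T->F. Stack=[( ( E + T] ptr=13 lookahead=) remaining=[) ) $]
Step 29: reduce E->E + T. Stack=[( ( E] ptr=13 lookahead=) remaining=[) ) $]
Step 30: shift ). Stack=[( ( E )] ptr=14 lookahead=) remaining=[) $]
Step 31: reduce F->( E ). Stack=[( F] ptr=14 lookahead=) remaining=[) $]
Step 32: reduce T->F. Stack=[( T] ptr=14 lookahead=) remaining=[) $]
Step 33: reduce E->T. Stack=[( E] ptr=14 lookahead=) remaining=[) $]
Step 34: shift ). Stack=[( E )] ptr=15 lookahead=$ remaining=[$]
Step 35: reduce F->( E ). Stack=[F] ptr=15 lookahead=$ remaining=[$]
Step 36: reduce T->F. Stack=[T] ptr=15 lookahead=$ remaining=[$]
Step 37: reduce E->T. Stack=[E] ptr=15 lookahead=$ remaining=[$]
Step 38: accept. Stack=[E] ptr=15 lookahead=$ remaining=[$]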